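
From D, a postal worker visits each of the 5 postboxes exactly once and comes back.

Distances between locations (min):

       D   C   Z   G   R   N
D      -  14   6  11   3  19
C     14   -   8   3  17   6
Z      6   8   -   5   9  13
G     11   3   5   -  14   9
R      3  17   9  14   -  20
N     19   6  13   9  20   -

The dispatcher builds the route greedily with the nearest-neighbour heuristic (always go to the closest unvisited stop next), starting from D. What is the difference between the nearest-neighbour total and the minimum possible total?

Excess over optimum: 2 min.

From D: R=3, Z=6, G=11, C=14, N=19 → choose R (3).
From R: Z=9, G=14, C=17, N=20 → choose Z (9).
From Z: G=5, C=8, N=13 → choose G (5).
From G: C=3, N=9 → choose C (3).
From C: N=6 → choose N (6).
NN route D → R → Z → G → C → N → D costs 45.
Optimal: D → Z → G → C → N → R → D costs 43 (by enumerating all 60 distinct tours).
Excess = 45 − 43 = 2.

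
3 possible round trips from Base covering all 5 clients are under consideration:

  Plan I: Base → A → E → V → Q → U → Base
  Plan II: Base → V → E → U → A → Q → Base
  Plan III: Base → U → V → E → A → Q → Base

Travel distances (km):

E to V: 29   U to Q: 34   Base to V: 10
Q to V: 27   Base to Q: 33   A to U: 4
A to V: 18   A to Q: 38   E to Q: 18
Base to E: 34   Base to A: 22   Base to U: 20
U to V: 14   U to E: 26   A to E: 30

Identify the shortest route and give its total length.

140 km — Plan II is the shortest.

Plan I: 22 + 30 + 29 + 27 + 34 + 20 = 162
Plan II: 10 + 29 + 26 + 4 + 38 + 33 = 140
Plan III: 20 + 14 + 29 + 30 + 38 + 33 = 164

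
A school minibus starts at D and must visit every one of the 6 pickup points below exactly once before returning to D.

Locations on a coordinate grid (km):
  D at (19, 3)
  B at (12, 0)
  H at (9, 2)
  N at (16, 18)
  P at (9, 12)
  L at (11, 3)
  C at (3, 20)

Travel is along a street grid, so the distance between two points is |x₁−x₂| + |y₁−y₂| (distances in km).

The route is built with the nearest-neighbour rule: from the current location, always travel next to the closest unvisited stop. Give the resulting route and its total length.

92 km along D → L → H → B → P → N → C → D.

D → [L:8 / B:10 / H:11 / N:18 / P:19 / C:33] → L (8)
L → [H:3 / B:4 / P:11 / N:20 / C:25] → H (3)
H → [B:5 / P:10 / N:23 / C:24] → B (5)
B → [P:15 / N:22 / C:29] → P (15)
P → [N:13 / C:14] → N (13)
N → [C:15] → C (15)
Return C→D: 33.
Total = 8 + 3 + 5 + 15 + 13 + 15 + 33 = 92.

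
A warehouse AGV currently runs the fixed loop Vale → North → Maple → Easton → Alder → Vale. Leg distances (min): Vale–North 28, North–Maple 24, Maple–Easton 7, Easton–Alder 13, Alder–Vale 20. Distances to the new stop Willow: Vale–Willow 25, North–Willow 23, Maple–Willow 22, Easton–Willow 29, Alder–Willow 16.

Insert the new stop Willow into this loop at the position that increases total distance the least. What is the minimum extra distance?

+20 min — insert Willow between Vale and North.

Insertion cost between consecutive stops i–j is d(i,Willow) + d(Willow,j) − d(i,j):
  between Vale and North: 25 + 23 − 28 = 20
  between North and Maple: 23 + 22 − 24 = 21
  between Maple and Easton: 22 + 29 − 7 = 44
  between Easton and Alder: 29 + 16 − 13 = 32
  between Alder and Vale: 16 + 25 − 20 = 21
Cheapest insertion is between Vale and North, adding 20.
New total = 92 + 20 = 112.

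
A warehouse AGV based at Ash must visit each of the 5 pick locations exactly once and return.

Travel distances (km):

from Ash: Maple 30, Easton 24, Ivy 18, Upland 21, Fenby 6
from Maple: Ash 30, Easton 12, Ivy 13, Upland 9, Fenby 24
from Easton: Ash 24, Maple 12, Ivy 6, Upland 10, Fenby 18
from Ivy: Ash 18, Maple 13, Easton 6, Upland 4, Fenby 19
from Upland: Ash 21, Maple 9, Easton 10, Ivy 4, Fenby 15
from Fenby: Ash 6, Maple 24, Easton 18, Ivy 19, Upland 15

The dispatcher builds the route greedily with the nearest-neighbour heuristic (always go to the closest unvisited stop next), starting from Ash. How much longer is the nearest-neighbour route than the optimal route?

From Ash: Fenby=6, Ivy=18, Upland=21, Easton=24, Maple=30 → choose Fenby (6).
From Fenby: Upland=15, Easton=18, Ivy=19, Maple=24 → choose Upland (15).
From Upland: Ivy=4, Maple=9, Easton=10 → choose Ivy (4).
From Ivy: Easton=6, Maple=13 → choose Easton (6).
From Easton: Maple=12 → choose Maple (12).
NN route Ash → Fenby → Upland → Ivy → Easton → Maple → Ash costs 73.
Optimal: Ash → Ivy → Easton → Maple → Upland → Fenby → Ash costs 66 (by enumerating all 60 distinct tours).
Excess = 73 − 66 = 7.

7 km longer than the optimal tour.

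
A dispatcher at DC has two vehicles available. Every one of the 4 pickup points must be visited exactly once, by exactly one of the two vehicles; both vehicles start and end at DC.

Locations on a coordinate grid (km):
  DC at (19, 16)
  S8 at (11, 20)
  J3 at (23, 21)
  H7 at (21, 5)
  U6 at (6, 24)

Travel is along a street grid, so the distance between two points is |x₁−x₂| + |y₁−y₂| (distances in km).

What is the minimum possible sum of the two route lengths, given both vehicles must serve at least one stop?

76 km — the smallest possible combined total.

Try each way of splitting the stops between the two vehicles (each non-empty) and, for each split, find the best tour for each vehicle:
  {S8} + {J3, H7, U6}: 24 + 72 = 96
  {J3} + {S8, H7, U6}: 18 + 68 = 86
  {S8, J3} + {H7, U6}: 34 + 68 = 102
  {H7} + {S8, J3, U6}: 26 + 50 = 76
  {S8, H7} + {J3, U6}: 50 + 50 = 100
  {J3, H7} + {S8, U6}: 40 + 42 = 82
  … (7 splits in total)
Best: vehicle 1 DC → H7 → DC = 26; vehicle 2 DC → S8 → U6 → J3 → DC = 50; combined 76.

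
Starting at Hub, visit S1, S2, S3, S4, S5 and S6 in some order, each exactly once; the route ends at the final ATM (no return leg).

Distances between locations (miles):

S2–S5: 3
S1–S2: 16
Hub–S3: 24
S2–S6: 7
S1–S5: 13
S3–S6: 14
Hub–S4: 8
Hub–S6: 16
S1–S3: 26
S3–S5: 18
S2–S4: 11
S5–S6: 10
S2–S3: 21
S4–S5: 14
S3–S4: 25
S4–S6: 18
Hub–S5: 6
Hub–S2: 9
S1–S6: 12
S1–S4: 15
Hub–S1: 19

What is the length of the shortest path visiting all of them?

There are 6! = 720 possible orderings.
Hub - S1 - S2 - S3 - S4 - S5 - S6: 19+16+21+25+14+10 = 105
Hub - S1 - S2 - S3 - S4 - S6 - S5: 19+16+21+25+18+10 = 109
Hub - S1 - S2 - S3 - S5 - S4 - S6: 19+16+21+18+14+18 = 106
Hub - S1 - S2 - S3 - S5 - S6 - S4: 19+16+21+18+10+18 = 102
Hub - S1 - S2 - S3 - S6 - S4 - S5: 19+16+21+14+18+14 = 102
Hub - S1 - S2 - S3 - S6 - S5 - S4: 19+16+21+14+10+14 = 94
Hub - S1 - S2 - S4 - S3 - S5 - S6: 19+16+11+25+18+10 = 99
Hub - S1 - S2 - S4 - S3 - S6 - S5: 19+16+11+25+14+10 = 95
… (712 more)
Hub - S4 - S1 - S5 - S2 - S6 - S3: 8+15+13+3+7+14 = 60  ← best
The minimum is 60.
One shortest path: Hub → S4 → S1 → S5 → S2 → S6 → S3.

60 miles — the minimum one-way total.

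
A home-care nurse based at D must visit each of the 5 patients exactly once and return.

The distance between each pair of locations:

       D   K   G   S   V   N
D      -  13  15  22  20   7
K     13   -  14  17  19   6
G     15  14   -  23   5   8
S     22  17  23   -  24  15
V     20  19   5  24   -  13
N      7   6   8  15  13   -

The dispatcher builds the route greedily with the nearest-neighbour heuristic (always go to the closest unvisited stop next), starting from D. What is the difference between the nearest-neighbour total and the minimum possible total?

D: N=7, K=13, G=15, V=20, S=22 ⇒ N
N: K=6, G=8, V=13, S=15 ⇒ K
K: G=14, S=17, V=19 ⇒ G
G: V=5, S=23 ⇒ V
V: S=24 ⇒ S
NN route D → N → K → G → V → S → D costs 78.
Optimal: D → K → S → V → G → N → D costs 74 (by enumerating all 60 distinct tours).
Excess = 78 − 74 = 4.

4 longer than the optimal tour.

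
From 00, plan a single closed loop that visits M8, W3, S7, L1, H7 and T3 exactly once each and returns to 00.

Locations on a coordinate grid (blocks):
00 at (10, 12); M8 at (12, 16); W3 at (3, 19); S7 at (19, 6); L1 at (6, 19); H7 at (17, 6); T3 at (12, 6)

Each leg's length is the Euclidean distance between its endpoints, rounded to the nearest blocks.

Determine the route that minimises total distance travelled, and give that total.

Minimum total distance: 45 blocks.

00 → M8 → W3 → S7 → L1 → H7 → T3 → 00: 4+9+21+18+17+5+6 = 80
00 → M8 → W3 → S7 → L1 → T3 → H7 → 00: 4+9+21+18+14+5+9 = 80
00 → M8 → W3 → S7 → H7 → L1 → T3 → 00: 4+9+21+2+17+14+6 = 73
00 → M8 → W3 → S7 → H7 → T3 → L1 → 00: 4+9+21+2+5+14+8 = 63
00 → M8 → W3 → S7 → T3 → L1 → H7 → 00: 4+9+21+7+14+17+9 = 81
00 → M8 → W3 → S7 → T3 → H7 → L1 → 00: 4+9+21+7+5+17+8 = 71
00 → M8 → W3 → L1 → S7 → H7 → T3 → 00: 4+9+3+18+2+5+6 = 47
00 → M8 → W3 → L1 → S7 → T3 → H7 → 00: 4+9+3+18+7+5+9 = 55
… (352 more)
00 → W3 → L1 → M8 → S7 → H7 → T3 → 00: 10+3+7+12+2+5+6 = 45  ← best
The minimum is 45.
One optimal route: 00 → W3 → L1 → M8 → S7 → H7 → T3 → 00 (or its reverse).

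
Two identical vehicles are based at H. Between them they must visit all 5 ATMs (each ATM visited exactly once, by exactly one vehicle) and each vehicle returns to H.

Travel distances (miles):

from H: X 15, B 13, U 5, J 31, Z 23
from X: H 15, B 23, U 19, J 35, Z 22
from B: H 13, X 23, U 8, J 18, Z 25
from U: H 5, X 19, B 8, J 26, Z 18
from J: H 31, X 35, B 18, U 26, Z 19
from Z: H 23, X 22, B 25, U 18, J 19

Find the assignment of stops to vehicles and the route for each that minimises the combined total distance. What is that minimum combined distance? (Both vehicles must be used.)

Check every non-empty split of the stops between the two vehicles; for each half take its own optimal tour:
  {X} + {B, U, J, Z}: 30 + 73 = 103
  {B} + {X, U, J, Z}: 26 + 87 = 113
  {X, B} + {U, J, Z}: 51 + 73 = 124
  {U} + {X, B, J, Z}: 10 + 87 = 97
  {X, U} + {B, J, Z}: 39 + 73 = 112
  {B, U} + {X, J, Z}: 26 + 87 = 113
  … (15 splits in total)
Best: vehicle 1 H → U → H = 10; vehicle 2 H → X → Z → J → B → H = 87; combined 97.

Minimum combined distance: 97 miles.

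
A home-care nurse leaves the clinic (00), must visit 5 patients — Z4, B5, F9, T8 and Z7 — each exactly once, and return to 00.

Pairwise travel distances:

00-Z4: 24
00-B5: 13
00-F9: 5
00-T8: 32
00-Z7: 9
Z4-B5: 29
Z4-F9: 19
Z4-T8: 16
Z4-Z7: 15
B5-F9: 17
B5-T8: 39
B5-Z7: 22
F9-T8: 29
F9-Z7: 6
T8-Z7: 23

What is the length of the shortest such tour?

92 — the shortest possible round trip.

00 - Z4 - B5 - F9 - T8 - Z7 - 00: 24+29+17+29+23+9 = 131
00 - Z4 - B5 - F9 - Z7 - T8 - 00: 24+29+17+6+23+32 = 131
00 - Z4 - B5 - T8 - F9 - Z7 - 00: 24+29+39+29+6+9 = 136
00 - Z4 - B5 - T8 - Z7 - F9 - 00: 24+29+39+23+6+5 = 126
00 - Z4 - B5 - Z7 - F9 - T8 - 00: 24+29+22+6+29+32 = 142
00 - Z4 - B5 - Z7 - T8 - F9 - 00: 24+29+22+23+29+5 = 132
00 - Z4 - F9 - B5 - T8 - Z7 - 00: 24+19+17+39+23+9 = 131
00 - Z4 - F9 - B5 - Z7 - T8 - 00: 24+19+17+22+23+32 = 137
00 - Z4 - F9 - T8 - B5 - Z7 - 00: 24+19+29+39+22+9 = 142
00 - Z4 - F9 - T8 - Z7 - B5 - 00: 24+19+29+23+22+13 = 130
00 - Z4 - F9 - Z7 - B5 - T8 - 00: 24+19+6+22+39+32 = 142
00 - Z4 - F9 - Z7 - T8 - B5 - 00: 24+19+6+23+39+13 = 124
00 - Z4 - T8 - B5 - F9 - Z7 - 00: 24+16+39+17+6+9 = 111
00 - Z4 - T8 - B5 - Z7 - F9 - 00: 24+16+39+22+6+5 = 112
… (46 more)
00 - B5 - Z4 - T8 - Z7 - F9 - 00: 13+29+16+23+6+5 = 92  ← best
The minimum is 92.
One optimal route: 00 → B5 → Z4 → T8 → Z7 → F9 → 00 (or its reverse).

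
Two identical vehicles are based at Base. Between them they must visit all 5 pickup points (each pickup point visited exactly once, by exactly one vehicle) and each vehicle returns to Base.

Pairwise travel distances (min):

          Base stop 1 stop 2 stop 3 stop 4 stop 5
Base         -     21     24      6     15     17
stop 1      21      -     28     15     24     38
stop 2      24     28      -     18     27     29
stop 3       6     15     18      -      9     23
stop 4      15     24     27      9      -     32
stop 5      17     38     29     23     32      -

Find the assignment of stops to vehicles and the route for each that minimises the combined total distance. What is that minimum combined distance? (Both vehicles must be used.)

Check every non-empty split of the stops between the two vehicles; for each half take its own optimal tour:
  {stop 1} + {stop 2, stop 3, stop 4, stop 5}: 42 + 88 = 130
  {stop 2} + {stop 1, stop 3, stop 4, stop 5}: 48 + 94 = 142
  {stop 1, stop 2} + {stop 3, stop 4, stop 5}: 73 + 64 = 137
  {stop 3} + {stop 1, stop 2, stop 4, stop 5}: 12 + 113 = 125
  {stop 1, stop 3} + {stop 2, stop 4, stop 5}: 42 + 88 = 130
  {stop 2, stop 3} + {stop 1, stop 4, stop 5}: 48 + 94 = 142
  … (15 splits in total)
Best: vehicle 1 Base → stop 3 → Base = 12; vehicle 2 Base → stop 4 → stop 1 → stop 2 → stop 5 → Base = 113; combined 125.

125 min — the smallest possible combined total.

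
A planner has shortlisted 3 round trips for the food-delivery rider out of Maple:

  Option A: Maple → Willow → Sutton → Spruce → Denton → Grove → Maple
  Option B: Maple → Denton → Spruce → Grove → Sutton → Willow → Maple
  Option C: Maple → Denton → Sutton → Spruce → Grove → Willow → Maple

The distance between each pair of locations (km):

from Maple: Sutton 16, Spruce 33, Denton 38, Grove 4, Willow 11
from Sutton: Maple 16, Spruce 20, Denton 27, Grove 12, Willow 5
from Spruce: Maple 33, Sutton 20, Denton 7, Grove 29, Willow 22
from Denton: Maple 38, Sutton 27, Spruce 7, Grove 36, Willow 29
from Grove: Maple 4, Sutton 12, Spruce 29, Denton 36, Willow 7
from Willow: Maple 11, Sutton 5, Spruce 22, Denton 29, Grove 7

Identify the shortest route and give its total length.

83 km — Option A is the shortest.

Option A: 11 + 5 + 20 + 7 + 36 + 4 = 83
Option B: 38 + 7 + 29 + 12 + 5 + 11 = 102
Option C: 38 + 27 + 20 + 29 + 7 + 11 = 132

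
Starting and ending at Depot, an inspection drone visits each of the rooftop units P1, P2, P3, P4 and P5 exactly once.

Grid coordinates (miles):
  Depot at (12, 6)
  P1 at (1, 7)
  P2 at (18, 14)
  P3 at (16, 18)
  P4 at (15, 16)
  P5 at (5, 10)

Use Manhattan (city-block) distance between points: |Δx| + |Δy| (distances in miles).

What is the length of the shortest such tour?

Depot → P1 → P2 → P3 → P4 → P5 → Depot: 12+24+6+3+16+11 = 72
Depot → P1 → P2 → P3 → P5 → P4 → Depot: 12+24+6+19+16+13 = 90
Depot → P1 → P2 → P4 → P3 → P5 → Depot: 12+24+5+3+19+11 = 74
Depot → P1 → P2 → P4 → P5 → P3 → Depot: 12+24+5+16+19+16 = 92
Depot → P1 → P2 → P5 → P3 → P4 → Depot: 12+24+17+19+3+13 = 88
Depot → P1 → P2 → P5 → P4 → P3 → Depot: 12+24+17+16+3+16 = 88
Depot → P1 → P3 → P2 → P4 → P5 → Depot: 12+26+6+5+16+11 = 76
Depot → P1 → P3 → P2 → P5 → P4 → Depot: 12+26+6+17+16+13 = 90
Depot → P1 → P3 → P4 → P2 → P5 → Depot: 12+26+3+5+17+11 = 74
Depot → P1 → P3 → P4 → P5 → P2 → Depot: 12+26+3+16+17+14 = 88
Depot → P1 → P3 → P5 → P2 → P4 → Depot: 12+26+19+17+5+13 = 92
Depot → P1 → P3 → P5 → P4 → P2 → Depot: 12+26+19+16+5+14 = 92
Depot → P1 → P4 → P2 → P3 → P5 → Depot: 12+23+5+6+19+11 = 76
Depot → P1 → P4 → P2 → P5 → P3 → Depot: 12+23+5+17+19+16 = 92
… (46 more)
Depot → P1 → P5 → P2 → P3 → P4 → Depot: 12+7+17+6+3+13 = 58  ← best
The minimum is 58.
One optimal route: Depot → P1 → P5 → P2 → P3 → P4 → Depot (or its reverse).

58 miles — the shortest possible round trip.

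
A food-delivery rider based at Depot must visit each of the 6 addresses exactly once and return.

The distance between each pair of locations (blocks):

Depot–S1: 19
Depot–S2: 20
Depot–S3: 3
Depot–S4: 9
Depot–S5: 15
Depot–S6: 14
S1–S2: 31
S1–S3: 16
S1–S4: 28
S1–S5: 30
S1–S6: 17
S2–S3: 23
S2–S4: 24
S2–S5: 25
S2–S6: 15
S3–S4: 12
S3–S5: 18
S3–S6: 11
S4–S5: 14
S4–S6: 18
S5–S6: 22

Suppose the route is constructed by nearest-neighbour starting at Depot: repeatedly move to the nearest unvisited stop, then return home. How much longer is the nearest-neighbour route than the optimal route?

From Depot: S3=3, S4=9, S6=14, S5=15, S1=19, S2=20 → choose S3 (3).
From S3: S6=11, S4=12, S1=16, S5=18, S2=23 → choose S6 (11).
From S6: S2=15, S1=17, S4=18, S5=22 → choose S2 (15).
From S2: S4=24, S5=25, S1=31 → choose S4 (24).
From S4: S5=14, S1=28 → choose S5 (14).
From S5: S1=30 → choose S1 (30).
NN route Depot → S3 → S6 → S2 → S4 → S5 → S1 → Depot costs 116.
Optimal: Depot → S3 → S1 → S6 → S2 → S5 → S4 → Depot costs 99 (by enumerating all 360 distinct tours).
Excess = 116 − 99 = 17.

17 blocks longer than the optimal tour.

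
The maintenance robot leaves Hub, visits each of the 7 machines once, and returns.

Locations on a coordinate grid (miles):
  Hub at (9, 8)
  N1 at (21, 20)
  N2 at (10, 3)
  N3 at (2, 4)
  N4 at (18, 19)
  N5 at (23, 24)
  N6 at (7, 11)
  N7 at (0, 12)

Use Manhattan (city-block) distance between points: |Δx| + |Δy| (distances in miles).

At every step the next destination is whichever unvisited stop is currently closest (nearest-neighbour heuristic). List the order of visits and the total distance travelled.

Hub → [N6:5 / N2:6 / N3:11 / N7:13 / N4:20 / N1:24 / N5:30] → N6 (5)
N6 → [N7:8 / N2:11 / N3:12 / N4:19 / N1:23 / N5:29] → N7 (8)
N7 → [N3:10 / N2:19 / N4:25 / N1:29 / N5:35] → N3 (10)
N3 → [N2:9 / N4:31 / N1:35 / N5:41] → N2 (9)
N2 → [N4:24 / N1:28 / N5:34] → N4 (24)
N4 → [N1:4 / N5:10] → N1 (4)
N1 → [N5:6] → N5 (6)
Return N5→Hub: 30.
Total = 5 + 8 + 10 + 9 + 24 + 4 + 6 + 30 = 96.

96 miles along Hub → N6 → N7 → N3 → N2 → N4 → N1 → N5 → Hub.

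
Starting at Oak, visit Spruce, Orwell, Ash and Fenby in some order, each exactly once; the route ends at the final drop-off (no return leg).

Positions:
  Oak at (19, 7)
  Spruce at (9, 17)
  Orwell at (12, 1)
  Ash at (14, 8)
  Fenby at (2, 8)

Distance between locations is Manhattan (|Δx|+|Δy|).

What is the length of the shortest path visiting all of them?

There are 4! = 24 possible orderings.
Oak→Spruce→Orwell→Ash→Fenby: 20+19+9+12 = 60
Oak→Spruce→Orwell→Fenby→Ash: 20+19+17+12 = 68
Oak→Spruce→Ash→Orwell→Fenby: 20+14+9+17 = 60
Oak→Spruce→Ash→Fenby→Orwell: 20+14+12+17 = 63
Oak→Spruce→Fenby→Orwell→Ash: 20+16+17+9 = 62
Oak→Spruce→Fenby→Ash→Orwell: 20+16+12+9 = 57
Oak→Orwell→Spruce→Ash→Fenby: 13+19+14+12 = 58
Oak→Orwell→Spruce→Fenby→Ash: 13+19+16+12 = 60
Oak→Orwell→Ash→Spruce→Fenby: 13+9+14+16 = 52
Oak→Orwell→Ash→Fenby→Spruce: 13+9+12+16 = 50
Oak→Orwell→Fenby→Spruce→Ash: 13+17+16+14 = 60
Oak→Orwell→Fenby→Ash→Spruce: 13+17+12+14 = 56
Oak→Ash→Spruce→Orwell→Fenby: 6+14+19+17 = 56
Oak→Ash→Spruce→Fenby→Orwell: 6+14+16+17 = 53
… (10 more)
Oak→Ash→Orwell→Fenby→Spruce: 6+9+17+16 = 48  ← best
The minimum is 48.
One shortest path: Oak → Ash → Orwell → Fenby → Spruce.

Minimum one-way distance = 48.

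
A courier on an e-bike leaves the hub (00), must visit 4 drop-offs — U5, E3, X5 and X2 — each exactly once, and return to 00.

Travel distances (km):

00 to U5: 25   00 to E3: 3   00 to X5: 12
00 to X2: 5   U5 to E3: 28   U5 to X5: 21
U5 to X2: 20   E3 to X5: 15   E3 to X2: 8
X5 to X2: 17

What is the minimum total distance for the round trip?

Shortest round trip = 64 km.

With 4 stops there are 4!/2 = 12 distinct round trips (a route and its reverse cost the same).
00-U5-E3-X5-X2-00: 25+28+15+17+5 = 90
00-U5-E3-X2-X5-00: 25+28+8+17+12 = 90
00-U5-X5-E3-X2-00: 25+21+15+8+5 = 74
00-U5-X5-X2-E3-00: 25+21+17+8+3 = 74
00-U5-X2-E3-X5-00: 25+20+8+15+12 = 80
00-U5-X2-X5-E3-00: 25+20+17+15+3 = 80
00-E3-U5-X5-X2-00: 3+28+21+17+5 = 74
00-E3-U5-X2-X5-00: 3+28+20+17+12 = 80
00-E3-X5-U5-X2-00: 3+15+21+20+5 = 64
00-E3-X2-U5-X5-00: 3+8+20+21+12 = 64
00-X5-U5-E3-X2-00: 12+21+28+8+5 = 74
00-X5-E3-U5-X2-00: 12+15+28+20+5 = 80
The minimum is 64.
One optimal route: 00 → E3 → X5 → U5 → X2 → 00 (or its reverse).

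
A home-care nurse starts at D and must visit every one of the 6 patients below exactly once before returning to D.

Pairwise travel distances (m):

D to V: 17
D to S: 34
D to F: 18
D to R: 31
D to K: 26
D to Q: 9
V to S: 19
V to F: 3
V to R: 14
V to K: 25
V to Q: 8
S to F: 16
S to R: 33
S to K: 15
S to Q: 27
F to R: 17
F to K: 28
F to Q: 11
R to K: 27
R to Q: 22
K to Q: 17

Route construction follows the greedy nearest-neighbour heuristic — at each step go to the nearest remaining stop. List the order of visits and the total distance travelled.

109 m along D → Q → V → F → S → K → R → D.

From D: distances to unvisited — Q=9, V=17, F=18, K=26, R=31, S=34. Nearest is Q (9).
From Q: distances to unvisited — V=8, F=11, K=17, R=22, S=27. Nearest is V (8).
From V: distances to unvisited — F=3, R=14, S=19, K=25. Nearest is F (3).
From F: distances to unvisited — S=16, R=17, K=28. Nearest is S (16).
From S: distances to unvisited — K=15, R=33. Nearest is K (15).
From K: distances to unvisited — R=27. Nearest is R (27).
Return R→D: 31.
Total = 9 + 8 + 3 + 16 + 15 + 27 + 31 = 109.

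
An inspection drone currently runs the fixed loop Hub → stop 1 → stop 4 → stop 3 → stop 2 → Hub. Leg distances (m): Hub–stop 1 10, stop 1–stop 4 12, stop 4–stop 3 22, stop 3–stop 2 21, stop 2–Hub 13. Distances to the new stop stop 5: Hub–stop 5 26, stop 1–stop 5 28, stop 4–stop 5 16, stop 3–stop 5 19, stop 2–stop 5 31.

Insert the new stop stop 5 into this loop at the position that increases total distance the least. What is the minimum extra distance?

Insertion cost between consecutive stops i–j is d(i,stop 5) + d(stop 5,j) − d(i,j):
  between Hub and stop 1: 26 + 28 − 10 = 44
  between stop 1 and stop 4: 28 + 16 − 12 = 32
  between stop 4 and stop 3: 16 + 19 − 22 = 13
  between stop 3 and stop 2: 19 + 31 − 21 = 29
  between stop 2 and Hub: 31 + 26 − 13 = 44
Cheapest insertion is between stop 4 and stop 3, adding 13.
New total = 78 + 13 = 91.

Adding 13 m by placing stop 5 on the stop 4–stop 3 leg.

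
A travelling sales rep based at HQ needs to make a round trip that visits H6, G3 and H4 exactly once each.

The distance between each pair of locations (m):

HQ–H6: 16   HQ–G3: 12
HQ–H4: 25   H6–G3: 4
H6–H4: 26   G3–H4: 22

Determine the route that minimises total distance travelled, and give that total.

Minimum total distance: 67 m.

There are 3 distinct closed tours to check (reversals are equivalent).
HQ → H6 → G3 → H4 → HQ: 16+4+22+25 = 67
HQ → H6 → H4 → G3 → HQ: 16+26+22+12 = 76
HQ → G3 → H6 → H4 → HQ: 12+4+26+25 = 67
The minimum is 67.
One optimal route: HQ → H6 → G3 → H4 → HQ (or its reverse).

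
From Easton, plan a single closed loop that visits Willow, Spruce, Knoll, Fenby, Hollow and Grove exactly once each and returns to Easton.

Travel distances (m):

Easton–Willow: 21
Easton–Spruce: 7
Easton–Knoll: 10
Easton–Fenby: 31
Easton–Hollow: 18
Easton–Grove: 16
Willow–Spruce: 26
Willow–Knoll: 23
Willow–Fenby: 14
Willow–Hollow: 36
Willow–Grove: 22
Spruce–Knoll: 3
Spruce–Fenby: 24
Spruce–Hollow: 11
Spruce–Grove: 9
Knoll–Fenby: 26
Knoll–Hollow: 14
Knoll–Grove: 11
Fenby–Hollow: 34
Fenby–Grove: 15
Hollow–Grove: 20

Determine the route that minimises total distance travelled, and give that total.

Easton-Willow-Spruce-Knoll-Fenby-Hollow-Grove-Easton: 21+26+3+26+34+20+16 = 146
Easton-Willow-Spruce-Knoll-Fenby-Grove-Hollow-Easton: 21+26+3+26+15+20+18 = 129
Easton-Willow-Spruce-Knoll-Hollow-Fenby-Grove-Easton: 21+26+3+14+34+15+16 = 129
Easton-Willow-Spruce-Knoll-Hollow-Grove-Fenby-Easton: 21+26+3+14+20+15+31 = 130
Easton-Willow-Spruce-Knoll-Grove-Fenby-Hollow-Easton: 21+26+3+11+15+34+18 = 128
Easton-Willow-Spruce-Knoll-Grove-Hollow-Fenby-Easton: 21+26+3+11+20+34+31 = 146
Easton-Willow-Spruce-Fenby-Knoll-Hollow-Grove-Easton: 21+26+24+26+14+20+16 = 147
Easton-Willow-Spruce-Fenby-Knoll-Grove-Hollow-Easton: 21+26+24+26+11+20+18 = 146
… (352 more)
Easton-Willow-Fenby-Grove-Knoll-Spruce-Hollow-Easton: 21+14+15+11+3+11+18 = 93  ← best
The minimum is 93.
One optimal route: Easton → Willow → Fenby → Grove → Knoll → Spruce → Hollow → Easton (or its reverse).

Shortest round trip = 93 m.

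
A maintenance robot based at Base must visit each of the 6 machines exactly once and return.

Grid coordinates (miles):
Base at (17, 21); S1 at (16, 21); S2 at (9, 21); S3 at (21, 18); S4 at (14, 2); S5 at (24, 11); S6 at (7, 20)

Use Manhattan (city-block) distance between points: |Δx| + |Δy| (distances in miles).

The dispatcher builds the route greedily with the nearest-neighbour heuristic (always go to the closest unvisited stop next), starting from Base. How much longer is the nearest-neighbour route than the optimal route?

From Base: S1=1, S3=7, S2=8, S6=11, S5=17, S4=22 → choose S1 (1).
From S1: S2=7, S3=8, S6=10, S5=18, S4=21 → choose S2 (7).
From S2: S6=3, S3=15, S4=24, S5=25 → choose S6 (3).
From S6: S3=16, S4=25, S5=26 → choose S3 (16).
From S3: S5=10, S4=23 → choose S5 (10).
From S5: S4=19 → choose S4 (19).
NN route Base → S1 → S2 → S6 → S3 → S5 → S4 → Base costs 78.
Optimal: Base → S1 → S2 → S6 → S4 → S5 → S3 → Base costs 72 (by enumerating all 360 distinct tours).
Excess = 78 − 72 = 6.

The nearest-neighbour route is 6 miles longer than optimal.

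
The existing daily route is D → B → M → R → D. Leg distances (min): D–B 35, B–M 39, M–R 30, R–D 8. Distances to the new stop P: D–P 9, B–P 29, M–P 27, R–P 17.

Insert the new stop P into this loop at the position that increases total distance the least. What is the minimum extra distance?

+3 min — insert P between D and B.

Insertion cost between consecutive stops i–j is d(i,P) + d(P,j) − d(i,j):
  between D and B: 9 + 29 − 35 = 3
  between B and M: 29 + 27 − 39 = 17
  between M and R: 27 + 17 − 30 = 14
  between R and D: 17 + 9 − 8 = 18
Cheapest insertion is between D and B, adding 3.
New total = 112 + 3 = 115.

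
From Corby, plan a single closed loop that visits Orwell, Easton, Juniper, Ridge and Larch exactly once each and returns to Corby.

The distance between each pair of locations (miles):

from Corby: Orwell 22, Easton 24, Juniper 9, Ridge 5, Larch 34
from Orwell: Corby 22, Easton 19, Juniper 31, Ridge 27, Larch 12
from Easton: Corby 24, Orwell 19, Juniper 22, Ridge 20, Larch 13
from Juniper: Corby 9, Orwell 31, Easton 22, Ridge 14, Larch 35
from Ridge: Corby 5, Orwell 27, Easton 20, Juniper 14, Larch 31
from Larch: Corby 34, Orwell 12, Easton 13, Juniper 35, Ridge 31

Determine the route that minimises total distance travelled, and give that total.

Minimum total distance: 88 miles.

With 5 stops there are 5!/2 = 60 distinct round trips (a route and its reverse cost the same).
Corby → Orwell → Easton → Juniper → Ridge → Larch → Corby: 22+19+22+14+31+34 = 142
Corby → Orwell → Easton → Juniper → Larch → Ridge → Corby: 22+19+22+35+31+5 = 134
Corby → Orwell → Easton → Ridge → Juniper → Larch → Corby: 22+19+20+14+35+34 = 144
Corby → Orwell → Easton → Ridge → Larch → Juniper → Corby: 22+19+20+31+35+9 = 136
Corby → Orwell → Easton → Larch → Juniper → Ridge → Corby: 22+19+13+35+14+5 = 108
Corby → Orwell → Easton → Larch → Ridge → Juniper → Corby: 22+19+13+31+14+9 = 108
Corby → Orwell → Juniper → Easton → Ridge → Larch → Corby: 22+31+22+20+31+34 = 160
Corby → Orwell → Juniper → Easton → Larch → Ridge → Corby: 22+31+22+13+31+5 = 124
Corby → Orwell → Juniper → Ridge → Easton → Larch → Corby: 22+31+14+20+13+34 = 134
Corby → Orwell → Juniper → Ridge → Larch → Easton → Corby: 22+31+14+31+13+24 = 135
Corby → Orwell → Juniper → Larch → Easton → Ridge → Corby: 22+31+35+13+20+5 = 126
Corby → Orwell → Juniper → Larch → Ridge → Easton → Corby: 22+31+35+31+20+24 = 163
Corby → Orwell → Ridge → Easton → Juniper → Larch → Corby: 22+27+20+22+35+34 = 160
Corby → Orwell → Ridge → Easton → Larch → Juniper → Corby: 22+27+20+13+35+9 = 126
… (46 more)
Corby → Orwell → Larch → Easton → Juniper → Ridge → Corby: 22+12+13+22+14+5 = 88  ← best
The minimum is 88.
One optimal route: Corby → Orwell → Larch → Easton → Juniper → Ridge → Corby (or its reverse).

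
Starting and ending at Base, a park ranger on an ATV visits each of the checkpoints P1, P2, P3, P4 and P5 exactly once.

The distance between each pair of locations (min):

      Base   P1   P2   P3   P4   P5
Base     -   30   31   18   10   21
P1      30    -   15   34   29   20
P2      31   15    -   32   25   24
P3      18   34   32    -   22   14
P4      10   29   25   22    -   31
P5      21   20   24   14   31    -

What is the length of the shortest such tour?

Minimum total distance: 102 min.

Base → P1 → P2 → P3 → P4 → P5 → Base: 30+15+32+22+31+21 = 151
Base → P1 → P2 → P3 → P5 → P4 → Base: 30+15+32+14+31+10 = 132
Base → P1 → P2 → P4 → P3 → P5 → Base: 30+15+25+22+14+21 = 127
Base → P1 → P2 → P4 → P5 → P3 → Base: 30+15+25+31+14+18 = 133
Base → P1 → P2 → P5 → P3 → P4 → Base: 30+15+24+14+22+10 = 115
Base → P1 → P2 → P5 → P4 → P3 → Base: 30+15+24+31+22+18 = 140
Base → P1 → P3 → P2 → P4 → P5 → Base: 30+34+32+25+31+21 = 173
Base → P1 → P3 → P2 → P5 → P4 → Base: 30+34+32+24+31+10 = 161
Base → P1 → P3 → P4 → P2 → P5 → Base: 30+34+22+25+24+21 = 156
Base → P1 → P3 → P4 → P5 → P2 → Base: 30+34+22+31+24+31 = 172
Base → P1 → P3 → P5 → P2 → P4 → Base: 30+34+14+24+25+10 = 137
Base → P1 → P3 → P5 → P4 → P2 → Base: 30+34+14+31+25+31 = 165
Base → P1 → P4 → P2 → P3 → P5 → Base: 30+29+25+32+14+21 = 151
Base → P1 → P4 → P2 → P5 → P3 → Base: 30+29+25+24+14+18 = 140
… (46 more)
Base → P3 → P5 → P1 → P2 → P4 → Base: 18+14+20+15+25+10 = 102  ← best
The minimum is 102.
One optimal route: Base → P3 → P5 → P1 → P2 → P4 → Base (or its reverse).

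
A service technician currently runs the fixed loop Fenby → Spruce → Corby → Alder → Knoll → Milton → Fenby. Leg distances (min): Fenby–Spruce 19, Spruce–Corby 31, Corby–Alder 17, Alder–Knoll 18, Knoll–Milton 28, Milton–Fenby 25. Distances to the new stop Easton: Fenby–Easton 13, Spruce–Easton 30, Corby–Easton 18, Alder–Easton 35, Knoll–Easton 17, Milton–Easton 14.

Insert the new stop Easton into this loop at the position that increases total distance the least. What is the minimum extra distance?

+2 min — insert Easton between Milton and Fenby.

Insertion cost between consecutive stops i–j is d(i,Easton) + d(Easton,j) − d(i,j):
  between Fenby and Spruce: 13 + 30 − 19 = 24
  between Spruce and Corby: 30 + 18 − 31 = 17
  between Corby and Alder: 18 + 35 − 17 = 36
  between Alder and Knoll: 35 + 17 − 18 = 34
  between Knoll and Milton: 17 + 14 − 28 = 3
  between Milton and Fenby: 14 + 13 − 25 = 2
Cheapest insertion is between Milton and Fenby, adding 2.
New total = 138 + 2 = 140.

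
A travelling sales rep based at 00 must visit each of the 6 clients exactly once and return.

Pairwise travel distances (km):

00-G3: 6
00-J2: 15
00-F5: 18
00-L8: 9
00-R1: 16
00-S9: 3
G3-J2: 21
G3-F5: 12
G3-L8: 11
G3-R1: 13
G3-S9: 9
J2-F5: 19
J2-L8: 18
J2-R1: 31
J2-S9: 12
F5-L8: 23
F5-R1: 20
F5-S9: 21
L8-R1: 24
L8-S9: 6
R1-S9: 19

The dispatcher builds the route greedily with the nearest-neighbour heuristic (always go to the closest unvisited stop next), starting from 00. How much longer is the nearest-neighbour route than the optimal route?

00: S9=3, G3=6, L8=9, J2=15, R1=16, F5=18 ⇒ S9
S9: L8=6, G3=9, J2=12, R1=19, F5=21 ⇒ L8
L8: G3=11, J2=18, F5=23, R1=24 ⇒ G3
G3: F5=12, R1=13, J2=21 ⇒ F5
F5: J2=19, R1=20 ⇒ J2
J2: R1=31 ⇒ R1
NN route 00 → S9 → L8 → G3 → F5 → J2 → R1 → 00 costs 98.
Optimal: 00 → G3 → R1 → F5 → J2 → L8 → S9 → 00 costs 85 (by enumerating all 360 distinct tours).
Excess = 98 − 85 = 13.

The nearest-neighbour route is 13 km longer than optimal.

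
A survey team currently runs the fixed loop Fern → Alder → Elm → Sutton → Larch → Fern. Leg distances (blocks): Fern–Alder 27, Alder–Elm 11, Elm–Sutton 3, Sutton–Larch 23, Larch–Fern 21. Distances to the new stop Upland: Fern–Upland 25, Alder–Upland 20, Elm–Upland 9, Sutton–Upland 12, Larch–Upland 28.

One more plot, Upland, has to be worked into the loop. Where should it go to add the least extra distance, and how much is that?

Insertion cost between consecutive stops i–j is d(i,Upland) + d(Upland,j) − d(i,j):
  between Fern and Alder: 25 + 20 − 27 = 18
  between Alder and Elm: 20 + 9 − 11 = 18
  between Elm and Sutton: 9 + 12 − 3 = 18
  between Sutton and Larch: 12 + 28 − 23 = 17
  between Larch and Fern: 28 + 25 − 21 = 32
Cheapest insertion is between Sutton and Larch, adding 17.
New total = 85 + 17 = 102.

+17 blocks — insert Upland between Sutton and Larch.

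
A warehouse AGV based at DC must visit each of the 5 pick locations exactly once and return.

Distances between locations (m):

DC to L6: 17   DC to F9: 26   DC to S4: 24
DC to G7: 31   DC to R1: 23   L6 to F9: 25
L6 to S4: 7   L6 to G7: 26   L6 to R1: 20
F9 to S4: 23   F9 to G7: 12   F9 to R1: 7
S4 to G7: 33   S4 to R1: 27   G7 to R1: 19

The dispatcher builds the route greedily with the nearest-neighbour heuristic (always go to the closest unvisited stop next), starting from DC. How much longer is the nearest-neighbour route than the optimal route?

DC: L6=17, R1=23, S4=24, F9=26, G7=31 ⇒ L6
L6: S4=7, R1=20, F9=25, G7=26 ⇒ S4
S4: F9=23, R1=27, G7=33 ⇒ F9
F9: R1=7, G7=12 ⇒ R1
R1: G7=19 ⇒ G7
NN route DC → L6 → S4 → F9 → R1 → G7 → DC costs 104.
Optimal: DC → L6 → S4 → G7 → F9 → R1 → DC costs 99 (by enumerating all 60 distinct tours).
Excess = 104 − 99 = 5.

5 m longer than the optimal tour.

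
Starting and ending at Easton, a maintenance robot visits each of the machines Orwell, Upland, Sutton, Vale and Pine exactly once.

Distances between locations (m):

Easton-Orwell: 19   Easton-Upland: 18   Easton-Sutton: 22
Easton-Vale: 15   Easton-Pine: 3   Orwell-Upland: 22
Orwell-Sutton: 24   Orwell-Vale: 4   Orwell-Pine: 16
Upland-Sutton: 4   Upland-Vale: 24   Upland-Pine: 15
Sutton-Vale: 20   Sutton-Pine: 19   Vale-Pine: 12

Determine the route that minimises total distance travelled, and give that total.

Shortest round trip = 65 m.

With 5 stops there are 5!/2 = 60 distinct round trips (a route and its reverse cost the same).
Easton - Orwell - Upland - Sutton - Vale - Pine - Easton: 19+22+4+20+12+3 = 80
Easton - Orwell - Upland - Sutton - Pine - Vale - Easton: 19+22+4+19+12+15 = 91
Easton - Orwell - Upland - Vale - Sutton - Pine - Easton: 19+22+24+20+19+3 = 107
Easton - Orwell - Upland - Vale - Pine - Sutton - Easton: 19+22+24+12+19+22 = 118
Easton - Orwell - Upland - Pine - Sutton - Vale - Easton: 19+22+15+19+20+15 = 110
Easton - Orwell - Upland - Pine - Vale - Sutton - Easton: 19+22+15+12+20+22 = 110
Easton - Orwell - Sutton - Upland - Vale - Pine - Easton: 19+24+4+24+12+3 = 86
Easton - Orwell - Sutton - Upland - Pine - Vale - Easton: 19+24+4+15+12+15 = 89
Easton - Orwell - Sutton - Vale - Upland - Pine - Easton: 19+24+20+24+15+3 = 105
Easton - Orwell - Sutton - Vale - Pine - Upland - Easton: 19+24+20+12+15+18 = 108
Easton - Orwell - Sutton - Pine - Upland - Vale - Easton: 19+24+19+15+24+15 = 116
Easton - Orwell - Sutton - Pine - Vale - Upland - Easton: 19+24+19+12+24+18 = 116
Easton - Orwell - Vale - Upland - Sutton - Pine - Easton: 19+4+24+4+19+3 = 73
Easton - Orwell - Vale - Upland - Pine - Sutton - Easton: 19+4+24+15+19+22 = 103
… (46 more)
Easton - Orwell - Vale - Sutton - Upland - Pine - Easton: 19+4+20+4+15+3 = 65  ← best
The minimum is 65.
One optimal route: Easton → Orwell → Vale → Sutton → Upland → Pine → Easton (or its reverse).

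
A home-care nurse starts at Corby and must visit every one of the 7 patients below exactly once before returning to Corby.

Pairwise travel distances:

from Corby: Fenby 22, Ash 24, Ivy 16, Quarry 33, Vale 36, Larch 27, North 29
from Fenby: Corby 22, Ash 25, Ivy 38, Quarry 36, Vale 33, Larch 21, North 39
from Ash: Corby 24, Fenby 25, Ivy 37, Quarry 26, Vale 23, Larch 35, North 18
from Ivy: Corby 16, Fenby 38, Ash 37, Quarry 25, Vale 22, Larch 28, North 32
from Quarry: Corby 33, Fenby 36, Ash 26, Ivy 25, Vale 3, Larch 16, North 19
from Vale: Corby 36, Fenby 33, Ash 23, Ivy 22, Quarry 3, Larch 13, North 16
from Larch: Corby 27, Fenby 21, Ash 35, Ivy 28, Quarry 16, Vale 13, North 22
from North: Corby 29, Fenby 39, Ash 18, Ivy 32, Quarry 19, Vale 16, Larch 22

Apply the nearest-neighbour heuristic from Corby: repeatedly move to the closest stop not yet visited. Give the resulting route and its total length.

Total distance 150 via the nearest-neighbour route Corby → Ivy → Vale → Quarry → Larch → Fenby → Ash → North → Corby.

At Corby the remaining stops are Ivy 16, Fenby 22, Ash 24, Larch 27, North 29, Quarry 33, Vale 36; go to Ivy.
At Ivy the remaining stops are Vale 22, Quarry 25, Larch 28, North 32, Ash 37, Fenby 38; go to Vale.
At Vale the remaining stops are Quarry 3, Larch 13, North 16, Ash 23, Fenby 33; go to Quarry.
At Quarry the remaining stops are Larch 16, North 19, Ash 26, Fenby 36; go to Larch.
At Larch the remaining stops are Fenby 21, North 22, Ash 35; go to Fenby.
At Fenby the remaining stops are Ash 25, North 39; go to Ash.
At Ash the remaining stops are North 18; go to North.
Return North→Corby: 29.
Total = 16 + 22 + 3 + 16 + 21 + 25 + 18 + 29 = 150.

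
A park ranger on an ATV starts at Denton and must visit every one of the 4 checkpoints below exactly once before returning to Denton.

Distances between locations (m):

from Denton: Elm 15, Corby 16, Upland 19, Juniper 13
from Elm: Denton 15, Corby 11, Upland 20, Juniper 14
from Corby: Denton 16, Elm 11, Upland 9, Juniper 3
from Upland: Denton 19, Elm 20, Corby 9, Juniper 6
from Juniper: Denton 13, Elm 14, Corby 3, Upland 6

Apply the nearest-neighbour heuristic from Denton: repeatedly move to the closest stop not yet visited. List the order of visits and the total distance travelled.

From Denton: distances to unvisited — Juniper=13, Elm=15, Corby=16, Upland=19. Nearest is Juniper (13).
From Juniper: distances to unvisited — Corby=3, Upland=6, Elm=14. Nearest is Corby (3).
From Corby: distances to unvisited — Upland=9, Elm=11. Nearest is Upland (9).
From Upland: distances to unvisited — Elm=20. Nearest is Elm (20).
Return Elm→Denton: 15.
Total = 13 + 3 + 9 + 20 + 15 = 60.

Total distance 60 m via the nearest-neighbour route Denton → Juniper → Corby → Upland → Elm → Denton.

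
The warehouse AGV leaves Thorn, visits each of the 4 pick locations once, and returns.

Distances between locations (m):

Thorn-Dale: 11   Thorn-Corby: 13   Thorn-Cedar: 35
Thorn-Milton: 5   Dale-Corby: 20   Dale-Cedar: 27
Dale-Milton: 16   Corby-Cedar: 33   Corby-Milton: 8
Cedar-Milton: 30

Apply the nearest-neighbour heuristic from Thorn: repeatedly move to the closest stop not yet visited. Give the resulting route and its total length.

From Thorn: distances to unvisited — Milton=5, Dale=11, Corby=13, Cedar=35. Nearest is Milton (5).
From Milton: distances to unvisited — Corby=8, Dale=16, Cedar=30. Nearest is Corby (8).
From Corby: distances to unvisited — Dale=20, Cedar=33. Nearest is Dale (20).
From Dale: distances to unvisited — Cedar=27. Nearest is Cedar (27).
Return Cedar→Thorn: 35.
Total = 5 + 8 + 20 + 27 + 35 = 95.

Nearest-neighbour total = 95 m; route Thorn → Milton → Corby → Dale → Cedar → Thorn.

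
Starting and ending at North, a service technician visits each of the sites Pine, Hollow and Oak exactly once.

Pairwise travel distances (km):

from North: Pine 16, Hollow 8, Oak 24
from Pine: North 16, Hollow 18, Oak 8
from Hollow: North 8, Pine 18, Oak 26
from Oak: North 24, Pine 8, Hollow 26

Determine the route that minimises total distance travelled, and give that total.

Shortest round trip = 58 km.

North-Pine-Hollow-Oak-North: 16+18+26+24 = 84
North-Pine-Oak-Hollow-North: 16+8+26+8 = 58
North-Hollow-Pine-Oak-North: 8+18+8+24 = 58
The minimum is 58.
One optimal route: North → Pine → Oak → Hollow → North (or its reverse).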